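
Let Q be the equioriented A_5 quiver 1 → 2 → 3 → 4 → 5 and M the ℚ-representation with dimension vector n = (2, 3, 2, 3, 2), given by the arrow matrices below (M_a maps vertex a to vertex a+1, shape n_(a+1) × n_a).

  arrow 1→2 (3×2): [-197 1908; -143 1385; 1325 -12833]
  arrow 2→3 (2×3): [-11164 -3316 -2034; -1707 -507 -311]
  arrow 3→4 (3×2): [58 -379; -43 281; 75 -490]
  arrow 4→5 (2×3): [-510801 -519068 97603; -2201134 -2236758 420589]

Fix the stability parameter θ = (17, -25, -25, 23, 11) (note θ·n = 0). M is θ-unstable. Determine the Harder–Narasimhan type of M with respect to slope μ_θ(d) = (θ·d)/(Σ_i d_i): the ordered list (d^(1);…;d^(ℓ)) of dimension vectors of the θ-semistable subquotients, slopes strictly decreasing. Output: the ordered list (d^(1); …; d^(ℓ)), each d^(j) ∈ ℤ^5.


Via rank(M_{q-1}∘⋯∘M_p): M ≅ I[1,5]^2, I[2,2], I[4,4].
μ_θ-semistable layers: μ^(1)=23; μ^(2)=17; μ^(3)=-11; μ^(4)=-25

((0, 0, 0, 1, 0); (0, 0, 0, 2, 2); (2, 2, 2, 0, 0); (0, 1, 0, 0, 0))


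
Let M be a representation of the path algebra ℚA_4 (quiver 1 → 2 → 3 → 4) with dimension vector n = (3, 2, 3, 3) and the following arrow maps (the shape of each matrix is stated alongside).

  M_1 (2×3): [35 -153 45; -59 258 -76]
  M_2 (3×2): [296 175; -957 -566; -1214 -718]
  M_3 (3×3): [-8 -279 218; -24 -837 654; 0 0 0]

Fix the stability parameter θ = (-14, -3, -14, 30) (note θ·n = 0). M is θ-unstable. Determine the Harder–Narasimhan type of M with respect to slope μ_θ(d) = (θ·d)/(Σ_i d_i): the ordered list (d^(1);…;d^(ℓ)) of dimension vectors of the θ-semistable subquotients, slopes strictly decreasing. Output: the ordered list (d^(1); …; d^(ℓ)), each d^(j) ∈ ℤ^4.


Via rank(M_{q-1}∘⋯∘M_p): M ≅ I[1,1], I[1,3], I[1,4], I[3,3], I[4,4]^2.
μ_θ-semistable layers: μ^(1)=30; μ^(2)=-17/2; μ^(3)=-14

((0, 0, 0, 3); (0, 2, 2, 0); (3, 0, 1, 0))


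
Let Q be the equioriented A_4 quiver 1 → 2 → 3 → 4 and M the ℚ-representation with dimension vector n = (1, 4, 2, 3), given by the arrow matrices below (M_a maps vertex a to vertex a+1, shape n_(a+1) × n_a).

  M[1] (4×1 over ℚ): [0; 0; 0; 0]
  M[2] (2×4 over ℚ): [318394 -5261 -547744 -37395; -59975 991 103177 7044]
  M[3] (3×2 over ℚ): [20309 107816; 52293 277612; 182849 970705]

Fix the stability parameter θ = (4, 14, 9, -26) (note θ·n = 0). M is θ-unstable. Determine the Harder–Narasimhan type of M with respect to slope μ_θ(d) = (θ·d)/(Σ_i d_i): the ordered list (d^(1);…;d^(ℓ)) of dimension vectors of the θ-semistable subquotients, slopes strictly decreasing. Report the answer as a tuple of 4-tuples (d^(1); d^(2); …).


Barcode: M ≅ I[1,1], I[2,2]^2, I[2,4]^2, I[4,4]. HN layers by μ_θ (4 steps, strictly decreasing):
  μ^(1)=14; μ^(2)=4; μ^(3)=-1; μ^(4)=-26

((0, 2, 0, 0); (1, 0, 0, 0); (0, 2, 2, 2); (0, 0, 0, 1))


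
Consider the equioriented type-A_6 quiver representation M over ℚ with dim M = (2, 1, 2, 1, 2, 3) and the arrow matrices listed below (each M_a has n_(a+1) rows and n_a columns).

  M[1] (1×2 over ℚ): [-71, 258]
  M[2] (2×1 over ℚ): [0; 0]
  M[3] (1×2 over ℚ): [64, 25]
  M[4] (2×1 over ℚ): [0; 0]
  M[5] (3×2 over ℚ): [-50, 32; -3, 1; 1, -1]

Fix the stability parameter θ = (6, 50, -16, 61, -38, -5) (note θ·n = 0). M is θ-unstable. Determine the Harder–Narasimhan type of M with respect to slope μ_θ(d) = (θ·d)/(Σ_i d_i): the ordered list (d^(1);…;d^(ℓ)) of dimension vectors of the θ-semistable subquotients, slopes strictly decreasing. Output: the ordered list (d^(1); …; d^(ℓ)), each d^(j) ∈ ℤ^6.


Interval decomposition of M: I[1,1], I[1,2], I[3,3], I[3,4], I[5,6]^2, I[6,6].
HN type (ℓ=6): μ^(1)=61; μ^(2)=50; μ^(3)=6; μ^(4)=-5; μ^(5)=-16; μ^(6)=-38

((0, 0, 0, 1, 0, 0); (0, 1, 0, 0, 0, 0); (2, 0, 0, 0, 0, 0); (0, 0, 0, 0, 0, 3); (0, 0, 2, 0, 0, 0); (0, 0, 0, 0, 2, 0))


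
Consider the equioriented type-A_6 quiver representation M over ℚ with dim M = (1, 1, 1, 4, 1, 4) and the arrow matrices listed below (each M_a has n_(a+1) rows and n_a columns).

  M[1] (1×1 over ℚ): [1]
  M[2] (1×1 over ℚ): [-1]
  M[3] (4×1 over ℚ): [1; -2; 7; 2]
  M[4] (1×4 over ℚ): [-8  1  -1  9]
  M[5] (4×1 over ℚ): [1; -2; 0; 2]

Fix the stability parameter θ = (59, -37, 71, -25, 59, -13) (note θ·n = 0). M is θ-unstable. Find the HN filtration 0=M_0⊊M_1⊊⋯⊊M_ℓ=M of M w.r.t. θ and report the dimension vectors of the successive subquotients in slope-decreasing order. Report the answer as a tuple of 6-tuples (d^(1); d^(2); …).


Via rank(M_{q-1}∘⋯∘M_p): M ≅ I[1,6], I[4,4]^3, I[6,6]^3.
μ_θ-semistable layers: μ^(1)=23; μ^(2)=11; μ^(3)=-13; μ^(4)=-25

((0, 0, 1, 1, 1, 1); (1, 1, 0, 0, 0, 0); (0, 0, 0, 0, 0, 3); (0, 0, 0, 3, 0, 0))


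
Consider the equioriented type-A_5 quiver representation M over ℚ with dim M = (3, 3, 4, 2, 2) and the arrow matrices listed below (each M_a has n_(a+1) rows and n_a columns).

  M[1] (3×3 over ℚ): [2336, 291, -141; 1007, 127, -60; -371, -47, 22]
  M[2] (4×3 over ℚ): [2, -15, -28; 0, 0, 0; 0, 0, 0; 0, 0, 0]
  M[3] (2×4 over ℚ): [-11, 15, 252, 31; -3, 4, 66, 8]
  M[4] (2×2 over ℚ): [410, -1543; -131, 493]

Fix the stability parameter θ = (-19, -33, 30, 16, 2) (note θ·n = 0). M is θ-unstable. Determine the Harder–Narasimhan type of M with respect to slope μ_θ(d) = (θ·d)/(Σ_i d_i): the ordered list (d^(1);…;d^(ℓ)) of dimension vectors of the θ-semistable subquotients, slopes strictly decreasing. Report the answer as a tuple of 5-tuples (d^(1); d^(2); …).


Barcode: M ≅ I[1,2]^2, I[1,5], I[3,3]^2, I[3,5]. HN layers by μ_θ (3 steps, strictly decreasing):
  μ^(1)=30; μ^(2)=16; μ^(3)=-26

((0, 0, 2, 0, 0); (0, 0, 2, 2, 2); (3, 3, 0, 0, 0))


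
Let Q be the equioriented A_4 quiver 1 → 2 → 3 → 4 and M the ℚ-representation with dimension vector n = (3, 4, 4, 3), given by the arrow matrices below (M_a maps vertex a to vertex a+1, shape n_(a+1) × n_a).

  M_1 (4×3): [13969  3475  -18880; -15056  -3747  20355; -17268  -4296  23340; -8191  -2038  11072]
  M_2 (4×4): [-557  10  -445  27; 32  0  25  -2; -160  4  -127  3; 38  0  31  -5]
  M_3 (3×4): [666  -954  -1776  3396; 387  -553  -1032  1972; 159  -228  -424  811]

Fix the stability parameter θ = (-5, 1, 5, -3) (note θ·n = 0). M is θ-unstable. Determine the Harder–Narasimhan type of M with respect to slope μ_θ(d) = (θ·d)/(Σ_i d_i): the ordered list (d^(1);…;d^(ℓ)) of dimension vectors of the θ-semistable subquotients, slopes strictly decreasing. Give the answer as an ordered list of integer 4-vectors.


Interval decomposition of M: I[1,3], I[1,4]^2, I[2,2], I[3,3], I[4,4].
HN type (ℓ=4): μ^(1)=5; μ^(2)=1; μ^(3)=-3; μ^(4)=-5

((0, 0, 2, 0); (0, 4, 2, 2); (0, 0, 0, 1); (3, 0, 0, 0))


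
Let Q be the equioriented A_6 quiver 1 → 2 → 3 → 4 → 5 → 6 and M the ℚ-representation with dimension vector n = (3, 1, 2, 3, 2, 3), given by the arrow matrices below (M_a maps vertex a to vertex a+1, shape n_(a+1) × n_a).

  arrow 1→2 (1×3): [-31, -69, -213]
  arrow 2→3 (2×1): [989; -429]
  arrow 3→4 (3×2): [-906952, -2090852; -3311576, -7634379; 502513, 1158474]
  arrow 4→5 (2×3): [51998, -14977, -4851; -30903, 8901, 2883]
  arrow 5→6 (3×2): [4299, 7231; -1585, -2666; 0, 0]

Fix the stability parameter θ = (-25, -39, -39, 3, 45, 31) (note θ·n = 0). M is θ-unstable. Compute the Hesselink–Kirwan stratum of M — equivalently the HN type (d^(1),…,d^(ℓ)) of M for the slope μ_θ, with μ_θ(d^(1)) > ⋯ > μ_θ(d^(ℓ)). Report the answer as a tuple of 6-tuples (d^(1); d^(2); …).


Barcode: M ≅ I[1,1]^2, I[1,4], I[3,6], I[4,6], I[6,6]. HN layers by μ_θ (6 steps, strictly decreasing):
  μ^(1)=38; μ^(2)=31; μ^(3)=3; μ^(4)=-25; μ^(5)=-103/3; μ^(6)=-39

((0, 0, 0, 0, 2, 2); (0, 0, 0, 0, 0, 1); (0, 0, 0, 3, 0, 0); (2, 0, 0, 0, 0, 0); (1, 1, 1, 0, 0, 0); (0, 0, 1, 0, 0, 0))


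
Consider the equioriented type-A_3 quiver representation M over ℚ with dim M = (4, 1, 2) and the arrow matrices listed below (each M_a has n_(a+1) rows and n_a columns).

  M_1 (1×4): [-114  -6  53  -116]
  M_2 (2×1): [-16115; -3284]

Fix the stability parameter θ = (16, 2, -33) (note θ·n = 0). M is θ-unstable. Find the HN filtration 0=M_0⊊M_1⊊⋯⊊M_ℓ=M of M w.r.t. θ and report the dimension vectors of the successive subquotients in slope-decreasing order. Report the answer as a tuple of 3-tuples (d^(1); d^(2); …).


Barcode: M ≅ I[1,1]^3, I[1,3], I[3,3]. HN layers by μ_θ (3 steps, strictly decreasing):
  μ^(1)=16; μ^(2)=-5; μ^(3)=-33

((3, 0, 0); (1, 1, 1); (0, 0, 1))


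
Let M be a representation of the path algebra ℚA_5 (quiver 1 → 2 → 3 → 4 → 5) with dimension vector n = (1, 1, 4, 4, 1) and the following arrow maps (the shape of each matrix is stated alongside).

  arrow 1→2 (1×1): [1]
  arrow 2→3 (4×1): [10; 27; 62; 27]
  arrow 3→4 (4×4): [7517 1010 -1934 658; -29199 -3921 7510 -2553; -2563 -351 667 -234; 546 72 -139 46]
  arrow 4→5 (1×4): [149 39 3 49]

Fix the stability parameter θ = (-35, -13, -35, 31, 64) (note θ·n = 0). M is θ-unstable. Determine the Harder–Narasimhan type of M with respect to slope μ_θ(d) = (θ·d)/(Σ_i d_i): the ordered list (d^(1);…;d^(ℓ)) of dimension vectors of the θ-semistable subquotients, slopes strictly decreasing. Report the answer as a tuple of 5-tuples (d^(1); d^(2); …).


Barcode: M ≅ I[1,5], I[3,4]^3. HN layers by μ_θ (4 steps, strictly decreasing):
  μ^(1)=64; μ^(2)=31; μ^(3)=-24; μ^(4)=-35

((0, 0, 0, 0, 1); (0, 0, 0, 4, 0); (0, 1, 1, 0, 0); (1, 0, 3, 0, 0))


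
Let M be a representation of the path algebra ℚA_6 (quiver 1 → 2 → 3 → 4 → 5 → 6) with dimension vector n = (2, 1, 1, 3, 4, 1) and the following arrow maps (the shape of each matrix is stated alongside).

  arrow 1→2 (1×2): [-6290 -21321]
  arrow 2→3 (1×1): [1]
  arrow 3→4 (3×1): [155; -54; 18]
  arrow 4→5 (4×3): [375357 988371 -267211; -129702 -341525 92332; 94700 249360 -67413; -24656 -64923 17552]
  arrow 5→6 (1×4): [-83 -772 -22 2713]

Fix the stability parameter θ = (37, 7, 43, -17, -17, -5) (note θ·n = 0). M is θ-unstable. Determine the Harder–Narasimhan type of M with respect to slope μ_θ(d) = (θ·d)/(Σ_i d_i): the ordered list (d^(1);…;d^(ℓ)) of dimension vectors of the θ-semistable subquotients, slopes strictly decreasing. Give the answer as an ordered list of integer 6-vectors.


Interval decomposition of M: I[1,1], I[1,6], I[4,5]^2, I[5,5].
HN type (ℓ=3): μ^(1)=37; μ^(2)=8; μ^(3)=-17

((1, 0, 0, 0, 0, 0); (1, 1, 1, 1, 1, 1); (0, 0, 0, 2, 3, 0))


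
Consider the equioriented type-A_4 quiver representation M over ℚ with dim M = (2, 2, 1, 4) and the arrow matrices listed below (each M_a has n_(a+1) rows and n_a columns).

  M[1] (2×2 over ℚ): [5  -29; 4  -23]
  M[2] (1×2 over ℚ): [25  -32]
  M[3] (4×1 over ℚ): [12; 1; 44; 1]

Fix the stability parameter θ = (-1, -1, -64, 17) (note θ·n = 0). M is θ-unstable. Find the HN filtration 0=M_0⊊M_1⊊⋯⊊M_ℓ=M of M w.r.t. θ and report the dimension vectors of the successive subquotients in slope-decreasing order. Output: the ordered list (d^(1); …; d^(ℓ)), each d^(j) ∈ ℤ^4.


Interval decomposition of M: I[1,2], I[1,4], I[4,4]^3.
HN type (ℓ=3): μ^(1)=17; μ^(2)=-1; μ^(3)=-22

((0, 0, 0, 4); (1, 1, 0, 0); (1, 1, 1, 0))


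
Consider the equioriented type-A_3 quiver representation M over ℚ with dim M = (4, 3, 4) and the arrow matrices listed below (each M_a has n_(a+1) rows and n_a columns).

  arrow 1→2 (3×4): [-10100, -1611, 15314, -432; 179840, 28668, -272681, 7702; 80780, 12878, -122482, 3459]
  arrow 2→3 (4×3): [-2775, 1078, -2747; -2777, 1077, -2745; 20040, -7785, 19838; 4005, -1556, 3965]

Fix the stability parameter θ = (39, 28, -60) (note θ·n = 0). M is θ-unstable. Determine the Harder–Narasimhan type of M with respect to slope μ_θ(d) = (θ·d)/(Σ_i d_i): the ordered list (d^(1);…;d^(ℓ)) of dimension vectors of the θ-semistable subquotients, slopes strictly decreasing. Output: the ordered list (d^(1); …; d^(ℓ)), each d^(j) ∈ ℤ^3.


Barcode: M ≅ I[1,1], I[1,3]^3, I[3,3]. HN layers by μ_θ (3 steps, strictly decreasing):
  μ^(1)=39; μ^(2)=7/3; μ^(3)=-60

((1, 0, 0); (3, 3, 3); (0, 0, 1))


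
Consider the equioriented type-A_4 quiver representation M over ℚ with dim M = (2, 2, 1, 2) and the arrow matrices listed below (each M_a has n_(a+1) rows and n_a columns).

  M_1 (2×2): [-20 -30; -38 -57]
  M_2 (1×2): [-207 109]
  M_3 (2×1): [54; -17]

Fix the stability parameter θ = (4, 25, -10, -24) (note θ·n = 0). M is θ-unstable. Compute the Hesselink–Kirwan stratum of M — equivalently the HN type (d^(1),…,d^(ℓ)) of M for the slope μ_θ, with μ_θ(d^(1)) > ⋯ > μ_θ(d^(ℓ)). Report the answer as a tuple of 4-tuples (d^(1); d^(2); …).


Barcode: M ≅ I[1,1], I[1,4], I[2,2], I[4,4]. HN layers by μ_θ (4 steps, strictly decreasing):
  μ^(1)=25; μ^(2)=4; μ^(3)=-5/4; μ^(4)=-24

((0, 1, 0, 0); (1, 0, 0, 0); (1, 1, 1, 1); (0, 0, 0, 1))


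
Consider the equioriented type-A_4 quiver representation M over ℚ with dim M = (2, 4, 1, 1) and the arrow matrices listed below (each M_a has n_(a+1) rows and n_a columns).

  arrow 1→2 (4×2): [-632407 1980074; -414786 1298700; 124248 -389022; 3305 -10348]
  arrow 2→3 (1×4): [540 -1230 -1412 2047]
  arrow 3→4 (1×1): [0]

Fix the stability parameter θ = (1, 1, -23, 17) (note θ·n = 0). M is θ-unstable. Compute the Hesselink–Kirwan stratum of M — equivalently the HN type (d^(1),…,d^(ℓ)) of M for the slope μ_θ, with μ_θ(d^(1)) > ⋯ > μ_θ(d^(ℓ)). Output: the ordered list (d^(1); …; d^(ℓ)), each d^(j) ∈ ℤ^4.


Interval decomposition of M: I[1,2], I[1,3], I[2,2]^2, I[4,4].
HN type (ℓ=3): μ^(1)=17; μ^(2)=1; μ^(3)=-7

((0, 0, 0, 1); (1, 3, 0, 0); (1, 1, 1, 0))


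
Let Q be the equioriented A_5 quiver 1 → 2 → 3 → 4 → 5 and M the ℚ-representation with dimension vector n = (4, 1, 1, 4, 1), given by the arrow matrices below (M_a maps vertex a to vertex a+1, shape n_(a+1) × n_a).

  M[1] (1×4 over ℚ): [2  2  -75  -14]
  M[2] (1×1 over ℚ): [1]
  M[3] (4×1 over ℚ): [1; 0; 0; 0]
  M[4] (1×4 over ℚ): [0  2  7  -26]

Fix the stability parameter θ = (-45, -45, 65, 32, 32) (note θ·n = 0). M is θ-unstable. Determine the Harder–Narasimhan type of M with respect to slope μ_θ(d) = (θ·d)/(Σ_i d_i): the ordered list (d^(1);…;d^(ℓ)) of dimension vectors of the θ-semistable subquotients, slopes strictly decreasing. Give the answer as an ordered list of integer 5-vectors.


Interval decomposition of M: I[1,1]^3, I[1,4], I[4,4]^2, I[4,5].
HN type (ℓ=3): μ^(1)=97/2; μ^(2)=32; μ^(3)=-45

((0, 0, 1, 1, 0); (0, 0, 0, 3, 1); (4, 1, 0, 0, 0))


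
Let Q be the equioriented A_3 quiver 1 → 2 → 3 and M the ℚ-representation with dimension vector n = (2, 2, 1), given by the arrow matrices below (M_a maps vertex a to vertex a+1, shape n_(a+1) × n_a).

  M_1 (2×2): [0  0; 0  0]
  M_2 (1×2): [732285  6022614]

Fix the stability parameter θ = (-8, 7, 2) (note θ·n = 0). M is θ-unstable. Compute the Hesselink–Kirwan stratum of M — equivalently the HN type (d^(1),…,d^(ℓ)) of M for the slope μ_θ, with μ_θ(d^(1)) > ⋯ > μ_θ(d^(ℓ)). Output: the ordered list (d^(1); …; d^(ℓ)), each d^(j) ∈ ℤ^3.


Via rank(M_{q-1}∘⋯∘M_p): M ≅ I[1,1]^2, I[2,2], I[2,3].
μ_θ-semistable layers: μ^(1)=7; μ^(2)=9/2; μ^(3)=-8

((0, 1, 0); (0, 1, 1); (2, 0, 0))


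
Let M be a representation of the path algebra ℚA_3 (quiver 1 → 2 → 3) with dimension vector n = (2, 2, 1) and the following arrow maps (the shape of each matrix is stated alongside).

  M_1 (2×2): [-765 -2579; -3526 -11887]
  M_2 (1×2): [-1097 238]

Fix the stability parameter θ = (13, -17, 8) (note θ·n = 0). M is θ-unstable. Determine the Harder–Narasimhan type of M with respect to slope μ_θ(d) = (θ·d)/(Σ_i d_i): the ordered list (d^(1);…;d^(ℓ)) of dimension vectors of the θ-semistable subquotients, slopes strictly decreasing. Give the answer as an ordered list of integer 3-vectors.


Barcode: M ≅ I[1,2], I[1,3]. HN layers by μ_θ (2 steps, strictly decreasing):
  μ^(1)=8; μ^(2)=-2

((0, 0, 1); (2, 2, 0))


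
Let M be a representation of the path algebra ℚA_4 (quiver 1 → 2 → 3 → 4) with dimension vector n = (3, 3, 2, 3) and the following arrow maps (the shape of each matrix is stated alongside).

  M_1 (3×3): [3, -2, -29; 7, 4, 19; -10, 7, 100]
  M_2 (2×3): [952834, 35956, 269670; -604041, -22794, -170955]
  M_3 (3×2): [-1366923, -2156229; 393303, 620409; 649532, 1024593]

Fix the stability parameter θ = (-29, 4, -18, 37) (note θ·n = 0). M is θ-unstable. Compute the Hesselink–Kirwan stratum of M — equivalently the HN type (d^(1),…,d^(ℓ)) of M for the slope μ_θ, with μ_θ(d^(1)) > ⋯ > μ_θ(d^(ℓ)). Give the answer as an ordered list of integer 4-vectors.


Barcode: M ≅ I[1,1], I[1,2], I[1,4], I[2,2], I[3,4], I[4,4]. HN layers by μ_θ (5 steps, strictly decreasing):
  μ^(1)=37; μ^(2)=4; μ^(3)=-7; μ^(4)=-18; μ^(5)=-29

((0, 0, 0, 3); (0, 2, 0, 0); (0, 1, 1, 0); (0, 0, 1, 0); (3, 0, 0, 0))


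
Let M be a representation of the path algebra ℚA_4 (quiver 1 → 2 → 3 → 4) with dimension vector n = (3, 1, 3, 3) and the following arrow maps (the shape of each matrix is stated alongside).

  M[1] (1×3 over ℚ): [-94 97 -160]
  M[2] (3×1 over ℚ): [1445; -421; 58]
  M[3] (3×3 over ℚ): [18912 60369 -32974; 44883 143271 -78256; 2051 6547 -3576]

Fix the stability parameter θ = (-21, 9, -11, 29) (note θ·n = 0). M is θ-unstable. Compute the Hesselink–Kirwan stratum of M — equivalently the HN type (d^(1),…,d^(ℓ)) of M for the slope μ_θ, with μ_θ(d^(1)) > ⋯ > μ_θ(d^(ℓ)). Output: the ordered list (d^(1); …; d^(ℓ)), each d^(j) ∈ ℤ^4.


Via rank(M_{q-1}∘⋯∘M_p): M ≅ I[1,1]^2, I[1,4], I[3,3], I[3,4], I[4,4].
μ_θ-semistable layers: μ^(1)=29; μ^(2)=-1; μ^(3)=-11; μ^(4)=-21

((0, 0, 0, 3); (0, 1, 1, 0); (0, 0, 2, 0); (3, 0, 0, 0))


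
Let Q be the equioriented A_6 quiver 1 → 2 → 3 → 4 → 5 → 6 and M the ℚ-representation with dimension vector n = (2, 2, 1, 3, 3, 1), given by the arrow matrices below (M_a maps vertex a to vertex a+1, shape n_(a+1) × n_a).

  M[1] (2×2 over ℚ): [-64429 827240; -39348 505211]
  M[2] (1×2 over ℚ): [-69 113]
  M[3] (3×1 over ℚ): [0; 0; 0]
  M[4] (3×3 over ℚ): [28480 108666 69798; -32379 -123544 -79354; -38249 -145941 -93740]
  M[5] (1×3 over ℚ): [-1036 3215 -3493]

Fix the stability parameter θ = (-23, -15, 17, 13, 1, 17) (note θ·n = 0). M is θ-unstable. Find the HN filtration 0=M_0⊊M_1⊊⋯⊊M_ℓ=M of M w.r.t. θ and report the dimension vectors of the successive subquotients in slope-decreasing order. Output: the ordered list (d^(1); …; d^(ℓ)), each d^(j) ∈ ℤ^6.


Barcode: M ≅ I[1,2], I[1,3], I[4,5]^2, I[4,6]. HN layers by μ_θ (4 steps, strictly decreasing):
  μ^(1)=17; μ^(2)=7; μ^(3)=-15; μ^(4)=-23

((0, 0, 1, 0, 0, 1); (0, 0, 0, 3, 3, 0); (0, 2, 0, 0, 0, 0); (2, 0, 0, 0, 0, 0))


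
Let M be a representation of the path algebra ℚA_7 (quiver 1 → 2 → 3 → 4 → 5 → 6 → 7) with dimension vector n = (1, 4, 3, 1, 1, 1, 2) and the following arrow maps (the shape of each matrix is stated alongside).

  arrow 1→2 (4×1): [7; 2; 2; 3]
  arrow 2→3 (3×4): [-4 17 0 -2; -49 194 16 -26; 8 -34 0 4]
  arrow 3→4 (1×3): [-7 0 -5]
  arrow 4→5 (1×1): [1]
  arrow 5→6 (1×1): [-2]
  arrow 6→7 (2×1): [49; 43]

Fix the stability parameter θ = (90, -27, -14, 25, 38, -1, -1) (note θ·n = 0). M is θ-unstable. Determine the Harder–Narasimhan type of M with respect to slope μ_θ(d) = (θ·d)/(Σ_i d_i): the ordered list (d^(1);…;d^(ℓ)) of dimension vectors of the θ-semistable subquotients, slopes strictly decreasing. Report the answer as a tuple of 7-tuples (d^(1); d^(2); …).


Barcode: M ≅ I[1,3], I[2,2]^2, I[2,7], I[3,3], I[7,7]. HN layers by μ_θ (5 steps, strictly decreasing):
  μ^(1)=49/3; μ^(2)=61/4; μ^(3)=-1; μ^(4)=-14; μ^(5)=-27

((1, 1, 1, 0, 0, 0, 0); (0, 0, 0, 1, 1, 1, 1); (0, 0, 0, 0, 0, 0, 1); (0, 0, 2, 0, 0, 0, 0); (0, 3, 0, 0, 0, 0, 0))


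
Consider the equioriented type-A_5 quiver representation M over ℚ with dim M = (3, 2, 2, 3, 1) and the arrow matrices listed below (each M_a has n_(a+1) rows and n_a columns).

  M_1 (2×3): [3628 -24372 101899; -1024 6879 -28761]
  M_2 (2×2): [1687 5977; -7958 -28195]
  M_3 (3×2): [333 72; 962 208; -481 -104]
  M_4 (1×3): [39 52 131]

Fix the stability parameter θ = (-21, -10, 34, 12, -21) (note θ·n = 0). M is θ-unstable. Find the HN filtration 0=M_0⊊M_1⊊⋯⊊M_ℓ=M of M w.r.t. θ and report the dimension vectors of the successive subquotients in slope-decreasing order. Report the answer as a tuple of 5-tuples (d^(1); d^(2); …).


Interval decomposition of M: I[1,1], I[1,3], I[1,4], I[4,4], I[4,5].
HN type (ℓ=6): μ^(1)=34; μ^(2)=23; μ^(3)=12; μ^(4)=-9/2; μ^(5)=-10; μ^(6)=-21

((0, 0, 1, 0, 0); (0, 0, 1, 1, 0); (0, 0, 0, 1, 0); (0, 0, 0, 1, 1); (0, 2, 0, 0, 0); (3, 0, 0, 0, 0))


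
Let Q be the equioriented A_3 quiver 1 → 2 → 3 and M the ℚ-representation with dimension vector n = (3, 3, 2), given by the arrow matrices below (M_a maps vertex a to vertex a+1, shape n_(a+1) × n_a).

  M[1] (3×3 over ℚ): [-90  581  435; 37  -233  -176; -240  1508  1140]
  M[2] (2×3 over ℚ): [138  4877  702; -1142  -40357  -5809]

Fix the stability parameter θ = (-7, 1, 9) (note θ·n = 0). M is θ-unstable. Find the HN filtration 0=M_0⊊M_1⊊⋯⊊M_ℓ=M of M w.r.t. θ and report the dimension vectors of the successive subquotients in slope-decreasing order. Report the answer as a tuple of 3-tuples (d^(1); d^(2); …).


Via rank(M_{q-1}∘⋯∘M_p): M ≅ I[1,1], I[1,2], I[1,3], I[2,3].
μ_θ-semistable layers: μ^(1)=9; μ^(2)=1; μ^(3)=-7

((0, 0, 2); (0, 3, 0); (3, 0, 0))


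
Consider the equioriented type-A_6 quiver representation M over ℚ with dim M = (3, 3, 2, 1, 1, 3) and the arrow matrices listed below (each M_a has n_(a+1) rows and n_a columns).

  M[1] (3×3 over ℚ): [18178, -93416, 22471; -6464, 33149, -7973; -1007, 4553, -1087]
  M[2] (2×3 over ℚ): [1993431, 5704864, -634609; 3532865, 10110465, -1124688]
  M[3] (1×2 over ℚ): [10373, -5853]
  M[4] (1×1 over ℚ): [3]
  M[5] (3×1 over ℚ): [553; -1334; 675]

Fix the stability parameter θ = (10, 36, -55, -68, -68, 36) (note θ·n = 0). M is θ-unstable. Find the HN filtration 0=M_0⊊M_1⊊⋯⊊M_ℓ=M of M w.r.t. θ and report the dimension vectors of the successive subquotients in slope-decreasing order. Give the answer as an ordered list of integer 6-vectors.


Interval decomposition of M: I[1,2], I[1,3], I[1,6], I[6,6]^2.
HN type (ℓ=4): μ^(1)=36; μ^(2)=10; μ^(3)=-3; μ^(4)=-29

((0, 1, 0, 0, 0, 3); (1, 0, 0, 0, 0, 0); (1, 1, 1, 0, 0, 0); (1, 1, 1, 1, 1, 0))


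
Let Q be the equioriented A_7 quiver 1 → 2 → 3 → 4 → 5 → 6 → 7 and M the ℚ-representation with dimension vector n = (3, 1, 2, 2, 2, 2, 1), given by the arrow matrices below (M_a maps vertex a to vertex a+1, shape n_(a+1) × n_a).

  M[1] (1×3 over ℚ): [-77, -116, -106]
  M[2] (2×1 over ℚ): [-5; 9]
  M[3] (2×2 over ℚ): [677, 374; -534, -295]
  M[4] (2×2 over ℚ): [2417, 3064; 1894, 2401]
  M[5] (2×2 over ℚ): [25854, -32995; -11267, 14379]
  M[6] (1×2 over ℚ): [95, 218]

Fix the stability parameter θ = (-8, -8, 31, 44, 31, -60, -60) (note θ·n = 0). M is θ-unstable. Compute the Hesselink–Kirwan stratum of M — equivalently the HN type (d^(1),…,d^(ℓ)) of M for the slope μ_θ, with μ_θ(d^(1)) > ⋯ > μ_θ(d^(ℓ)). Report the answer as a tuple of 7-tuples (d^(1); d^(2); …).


Interval decomposition of M: I[1,1]^2, I[1,7], I[3,6].
HN type (ℓ=3): μ^(1)=23/2; μ^(2)=-14/5; μ^(3)=-8

((0, 0, 1, 1, 1, 1, 0); (0, 0, 1, 1, 1, 1, 1); (3, 1, 0, 0, 0, 0, 0))


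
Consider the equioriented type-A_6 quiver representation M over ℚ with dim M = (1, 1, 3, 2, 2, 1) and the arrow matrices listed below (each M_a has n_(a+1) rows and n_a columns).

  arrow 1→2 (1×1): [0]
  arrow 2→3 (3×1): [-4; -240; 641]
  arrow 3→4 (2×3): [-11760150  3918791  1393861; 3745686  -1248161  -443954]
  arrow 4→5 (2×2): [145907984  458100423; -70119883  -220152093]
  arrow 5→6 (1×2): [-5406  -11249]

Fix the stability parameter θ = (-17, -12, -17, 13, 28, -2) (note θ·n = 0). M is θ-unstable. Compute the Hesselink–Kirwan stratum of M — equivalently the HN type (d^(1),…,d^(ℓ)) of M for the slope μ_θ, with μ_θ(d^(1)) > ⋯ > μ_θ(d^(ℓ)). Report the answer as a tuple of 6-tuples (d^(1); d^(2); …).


Interval decomposition of M: I[1,1], I[2,6], I[3,3], I[3,5].
HN type (ℓ=4): μ^(1)=28; μ^(2)=13; μ^(3)=-29/2; μ^(4)=-17

((0, 0, 0, 0, 1, 0); (0, 0, 0, 2, 1, 1); (0, 1, 1, 0, 0, 0); (1, 0, 2, 0, 0, 0))


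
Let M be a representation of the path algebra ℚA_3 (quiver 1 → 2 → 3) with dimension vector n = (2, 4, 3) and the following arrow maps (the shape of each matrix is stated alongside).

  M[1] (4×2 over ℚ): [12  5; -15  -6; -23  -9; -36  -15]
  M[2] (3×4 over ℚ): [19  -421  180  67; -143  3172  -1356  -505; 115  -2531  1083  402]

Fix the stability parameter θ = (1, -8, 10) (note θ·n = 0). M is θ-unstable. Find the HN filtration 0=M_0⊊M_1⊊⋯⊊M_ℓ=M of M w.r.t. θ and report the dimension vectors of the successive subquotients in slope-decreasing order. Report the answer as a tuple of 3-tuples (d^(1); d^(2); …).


Barcode: M ≅ I[1,2], I[1,3], I[2,3]^2. HN layers by μ_θ (3 steps, strictly decreasing):
  μ^(1)=10; μ^(2)=-7/2; μ^(3)=-8

((0, 0, 3); (2, 2, 0); (0, 2, 0))


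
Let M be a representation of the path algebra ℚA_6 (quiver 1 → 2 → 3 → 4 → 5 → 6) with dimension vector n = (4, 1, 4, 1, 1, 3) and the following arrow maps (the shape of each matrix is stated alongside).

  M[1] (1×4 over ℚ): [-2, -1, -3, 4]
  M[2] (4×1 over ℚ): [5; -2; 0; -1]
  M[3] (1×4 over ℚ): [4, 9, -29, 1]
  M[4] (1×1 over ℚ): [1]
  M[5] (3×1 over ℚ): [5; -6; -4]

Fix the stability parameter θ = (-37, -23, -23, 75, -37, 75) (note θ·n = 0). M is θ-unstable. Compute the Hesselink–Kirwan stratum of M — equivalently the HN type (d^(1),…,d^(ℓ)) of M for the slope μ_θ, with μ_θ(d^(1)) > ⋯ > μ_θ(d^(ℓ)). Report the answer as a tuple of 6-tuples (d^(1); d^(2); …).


Barcode: M ≅ I[1,1]^3, I[1,6], I[3,3]^3, I[6,6]^2. HN layers by μ_θ (4 steps, strictly decreasing):
  μ^(1)=75; μ^(2)=19; μ^(3)=-23; μ^(4)=-37

((0, 0, 0, 0, 0, 3); (0, 0, 0, 1, 1, 0); (0, 1, 4, 0, 0, 0); (4, 0, 0, 0, 0, 0))


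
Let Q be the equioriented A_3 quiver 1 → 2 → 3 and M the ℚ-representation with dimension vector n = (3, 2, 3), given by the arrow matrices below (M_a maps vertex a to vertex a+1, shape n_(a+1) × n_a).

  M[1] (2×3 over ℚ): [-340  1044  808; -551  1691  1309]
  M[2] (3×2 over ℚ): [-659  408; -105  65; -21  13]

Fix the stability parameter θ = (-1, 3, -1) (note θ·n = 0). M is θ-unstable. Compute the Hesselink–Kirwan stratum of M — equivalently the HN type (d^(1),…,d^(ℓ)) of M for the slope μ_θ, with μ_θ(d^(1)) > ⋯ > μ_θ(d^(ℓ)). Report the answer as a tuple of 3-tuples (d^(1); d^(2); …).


Barcode: M ≅ I[1,1], I[1,3]^2, I[3,3]. HN layers by μ_θ (2 steps, strictly decreasing):
  μ^(1)=1; μ^(2)=-1

((0, 2, 2); (3, 0, 1))


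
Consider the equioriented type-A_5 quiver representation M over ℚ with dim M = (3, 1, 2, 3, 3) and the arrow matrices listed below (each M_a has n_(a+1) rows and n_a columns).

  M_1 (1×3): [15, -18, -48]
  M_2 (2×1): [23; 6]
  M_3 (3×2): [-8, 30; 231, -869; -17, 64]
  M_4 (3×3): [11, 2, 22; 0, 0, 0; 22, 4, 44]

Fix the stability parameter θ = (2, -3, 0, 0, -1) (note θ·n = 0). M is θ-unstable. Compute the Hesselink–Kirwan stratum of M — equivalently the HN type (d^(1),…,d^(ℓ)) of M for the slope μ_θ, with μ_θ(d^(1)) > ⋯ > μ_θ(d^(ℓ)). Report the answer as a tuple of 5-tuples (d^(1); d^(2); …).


Interval decomposition of M: I[1,1]^2, I[1,4], I[3,4], I[4,5], I[5,5]^2.
HN type (ℓ=4): μ^(1)=2; μ^(2)=0; μ^(3)=-1/2; μ^(4)=-1

((2, 0, 0, 0, 0); (0, 0, 2, 2, 0); (1, 1, 0, 1, 1); (0, 0, 0, 0, 2))


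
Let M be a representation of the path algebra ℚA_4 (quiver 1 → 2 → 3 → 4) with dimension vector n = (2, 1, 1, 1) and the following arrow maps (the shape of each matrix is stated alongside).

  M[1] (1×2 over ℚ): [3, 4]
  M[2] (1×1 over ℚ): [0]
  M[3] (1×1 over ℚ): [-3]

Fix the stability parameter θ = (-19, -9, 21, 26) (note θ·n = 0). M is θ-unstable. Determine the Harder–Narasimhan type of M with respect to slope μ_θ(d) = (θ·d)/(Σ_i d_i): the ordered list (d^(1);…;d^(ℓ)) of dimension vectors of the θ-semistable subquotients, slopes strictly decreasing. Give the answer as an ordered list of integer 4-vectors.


Barcode: M ≅ I[1,1], I[1,2], I[3,4]. HN layers by μ_θ (4 steps, strictly decreasing):
  μ^(1)=26; μ^(2)=21; μ^(3)=-9; μ^(4)=-19

((0, 0, 0, 1); (0, 0, 1, 0); (0, 1, 0, 0); (2, 0, 0, 0))


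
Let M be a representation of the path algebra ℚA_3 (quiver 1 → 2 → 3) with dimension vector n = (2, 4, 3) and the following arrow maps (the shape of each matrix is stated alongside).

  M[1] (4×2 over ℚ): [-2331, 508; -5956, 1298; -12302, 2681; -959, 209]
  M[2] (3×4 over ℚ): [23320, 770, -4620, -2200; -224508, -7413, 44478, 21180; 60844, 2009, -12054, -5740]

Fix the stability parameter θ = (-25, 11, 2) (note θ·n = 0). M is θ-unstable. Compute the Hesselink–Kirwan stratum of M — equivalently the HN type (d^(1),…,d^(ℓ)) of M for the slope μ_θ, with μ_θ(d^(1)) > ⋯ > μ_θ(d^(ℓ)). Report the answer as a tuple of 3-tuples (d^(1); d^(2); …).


Barcode: M ≅ I[1,2]^2, I[2,2], I[2,3], I[3,3]^2. HN layers by μ_θ (4 steps, strictly decreasing):
  μ^(1)=11; μ^(2)=13/2; μ^(3)=2; μ^(4)=-25

((0, 3, 0); (0, 1, 1); (0, 0, 2); (2, 0, 0))


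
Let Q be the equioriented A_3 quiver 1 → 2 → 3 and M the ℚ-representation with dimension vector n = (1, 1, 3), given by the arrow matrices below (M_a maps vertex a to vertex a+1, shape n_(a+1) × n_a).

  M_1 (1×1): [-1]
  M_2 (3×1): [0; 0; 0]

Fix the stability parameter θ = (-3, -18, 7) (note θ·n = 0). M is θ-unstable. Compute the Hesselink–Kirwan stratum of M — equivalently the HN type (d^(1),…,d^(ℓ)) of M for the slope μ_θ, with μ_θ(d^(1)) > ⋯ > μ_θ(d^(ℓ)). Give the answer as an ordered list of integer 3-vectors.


Interval decomposition of M: I[1,2], I[3,3]^3.
HN type (ℓ=2): μ^(1)=7; μ^(2)=-21/2

((0, 0, 3); (1, 1, 0))


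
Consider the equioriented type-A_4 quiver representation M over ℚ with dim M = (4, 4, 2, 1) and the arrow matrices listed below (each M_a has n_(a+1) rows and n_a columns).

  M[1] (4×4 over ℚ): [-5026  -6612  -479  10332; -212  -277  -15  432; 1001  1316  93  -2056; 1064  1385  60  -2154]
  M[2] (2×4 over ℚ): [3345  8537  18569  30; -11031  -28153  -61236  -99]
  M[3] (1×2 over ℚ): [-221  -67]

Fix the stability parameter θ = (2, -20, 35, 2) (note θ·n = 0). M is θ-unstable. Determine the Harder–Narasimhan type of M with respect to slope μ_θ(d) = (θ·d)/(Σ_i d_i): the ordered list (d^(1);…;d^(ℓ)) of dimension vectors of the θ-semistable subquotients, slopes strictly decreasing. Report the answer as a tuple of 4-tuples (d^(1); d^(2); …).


Via rank(M_{q-1}∘⋯∘M_p): M ≅ I[1,2]^2, I[1,3], I[1,4].
μ_θ-semistable layers: μ^(1)=35; μ^(2)=37/2; μ^(3)=-9

((0, 0, 1, 0); (0, 0, 1, 1); (4, 4, 0, 0))


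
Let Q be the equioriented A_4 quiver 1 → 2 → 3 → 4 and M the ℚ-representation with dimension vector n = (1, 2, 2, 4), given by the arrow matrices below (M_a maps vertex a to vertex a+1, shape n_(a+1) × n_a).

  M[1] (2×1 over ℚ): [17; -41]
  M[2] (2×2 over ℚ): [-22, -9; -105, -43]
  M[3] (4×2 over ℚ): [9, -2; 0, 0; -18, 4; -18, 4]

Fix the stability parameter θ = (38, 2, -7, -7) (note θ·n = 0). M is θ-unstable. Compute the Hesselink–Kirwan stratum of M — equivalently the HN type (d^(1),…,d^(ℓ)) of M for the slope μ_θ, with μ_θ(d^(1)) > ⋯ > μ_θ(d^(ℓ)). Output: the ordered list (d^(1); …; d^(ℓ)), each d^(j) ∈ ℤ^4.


Via rank(M_{q-1}∘⋯∘M_p): M ≅ I[1,4], I[2,3], I[4,4]^3.
μ_θ-semistable layers: μ^(1)=13/2; μ^(2)=-5/2; μ^(3)=-7

((1, 1, 1, 1); (0, 1, 1, 0); (0, 0, 0, 3))


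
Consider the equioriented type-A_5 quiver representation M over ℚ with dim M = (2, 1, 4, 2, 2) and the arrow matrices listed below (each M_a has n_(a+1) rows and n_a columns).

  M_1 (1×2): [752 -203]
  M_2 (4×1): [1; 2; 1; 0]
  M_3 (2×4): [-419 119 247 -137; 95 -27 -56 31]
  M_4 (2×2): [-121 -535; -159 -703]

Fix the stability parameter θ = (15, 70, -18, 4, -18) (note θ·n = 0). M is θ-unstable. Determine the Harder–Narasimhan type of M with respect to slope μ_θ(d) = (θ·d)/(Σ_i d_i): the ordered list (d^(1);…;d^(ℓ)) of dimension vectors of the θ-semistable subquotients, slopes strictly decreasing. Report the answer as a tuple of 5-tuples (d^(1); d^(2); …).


Interval decomposition of M: I[1,1], I[1,5], I[3,3]^2, I[3,5].
HN type (ℓ=4): μ^(1)=15; μ^(2)=53/5; μ^(3)=-7; μ^(4)=-18

((1, 0, 0, 0, 0); (1, 1, 1, 1, 1); (0, 0, 0, 1, 1); (0, 0, 3, 0, 0))


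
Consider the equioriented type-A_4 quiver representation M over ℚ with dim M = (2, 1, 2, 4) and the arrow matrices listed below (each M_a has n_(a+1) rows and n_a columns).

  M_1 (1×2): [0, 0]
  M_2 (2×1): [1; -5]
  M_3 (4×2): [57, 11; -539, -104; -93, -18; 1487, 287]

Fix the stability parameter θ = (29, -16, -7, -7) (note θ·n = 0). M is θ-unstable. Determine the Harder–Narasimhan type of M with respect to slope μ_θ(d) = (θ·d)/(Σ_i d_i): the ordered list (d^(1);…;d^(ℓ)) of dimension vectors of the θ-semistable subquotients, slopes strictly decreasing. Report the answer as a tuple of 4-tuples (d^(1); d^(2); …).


Via rank(M_{q-1}∘⋯∘M_p): M ≅ I[1,1]^2, I[2,4], I[3,4], I[4,4]^2.
μ_θ-semistable layers: μ^(1)=29; μ^(2)=-7; μ^(3)=-16

((2, 0, 0, 0); (0, 0, 2, 4); (0, 1, 0, 0))


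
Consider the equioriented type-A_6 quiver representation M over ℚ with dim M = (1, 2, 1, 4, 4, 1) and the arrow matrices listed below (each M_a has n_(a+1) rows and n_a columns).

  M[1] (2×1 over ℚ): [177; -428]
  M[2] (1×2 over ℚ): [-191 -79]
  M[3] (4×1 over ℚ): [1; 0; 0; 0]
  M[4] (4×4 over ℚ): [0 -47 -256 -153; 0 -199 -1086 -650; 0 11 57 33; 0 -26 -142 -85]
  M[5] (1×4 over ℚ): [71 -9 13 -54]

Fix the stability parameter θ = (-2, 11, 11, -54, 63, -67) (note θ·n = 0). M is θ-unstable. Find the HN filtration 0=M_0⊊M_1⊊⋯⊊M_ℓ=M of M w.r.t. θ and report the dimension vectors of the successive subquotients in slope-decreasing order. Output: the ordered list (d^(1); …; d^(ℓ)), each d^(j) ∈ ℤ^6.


Via rank(M_{q-1}∘⋯∘M_p): M ≅ I[1,4], I[2,2], I[4,5]^2, I[4,6], I[5,5].
μ_θ-semistable layers: μ^(1)=63; μ^(2)=11; μ^(3)=-2; μ^(4)=-17/2; μ^(5)=-54

((0, 0, 0, 0, 3, 0); (0, 1, 0, 0, 0, 0); (0, 0, 0, 0, 1, 1); (1, 1, 1, 1, 0, 0); (0, 0, 0, 3, 0, 0))


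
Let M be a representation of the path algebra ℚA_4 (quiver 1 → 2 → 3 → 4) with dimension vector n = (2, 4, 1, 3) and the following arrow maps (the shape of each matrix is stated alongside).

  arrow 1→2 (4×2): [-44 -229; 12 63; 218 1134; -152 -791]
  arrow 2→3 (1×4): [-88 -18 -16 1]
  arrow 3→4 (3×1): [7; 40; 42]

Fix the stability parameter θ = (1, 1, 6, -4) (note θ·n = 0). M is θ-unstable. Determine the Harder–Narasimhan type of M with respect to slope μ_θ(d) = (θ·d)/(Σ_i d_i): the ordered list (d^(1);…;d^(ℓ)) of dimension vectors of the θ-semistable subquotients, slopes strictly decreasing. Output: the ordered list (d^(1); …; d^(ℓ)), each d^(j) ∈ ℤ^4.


Interval decomposition of M: I[1,2], I[1,4], I[2,2]^2, I[4,4]^2.
HN type (ℓ=2): μ^(1)=1; μ^(2)=-4

((2, 4, 1, 1); (0, 0, 0, 2))


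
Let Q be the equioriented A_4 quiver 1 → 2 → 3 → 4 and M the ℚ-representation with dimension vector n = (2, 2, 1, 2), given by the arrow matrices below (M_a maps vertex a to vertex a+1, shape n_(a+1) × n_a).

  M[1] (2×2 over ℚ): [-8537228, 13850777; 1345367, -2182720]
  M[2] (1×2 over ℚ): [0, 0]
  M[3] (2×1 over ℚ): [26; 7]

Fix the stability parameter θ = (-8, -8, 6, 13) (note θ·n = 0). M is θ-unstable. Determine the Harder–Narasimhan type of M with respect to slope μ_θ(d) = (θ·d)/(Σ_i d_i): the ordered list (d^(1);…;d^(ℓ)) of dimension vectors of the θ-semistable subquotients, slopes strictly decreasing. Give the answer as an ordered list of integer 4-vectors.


Barcode: M ≅ I[1,2]^2, I[3,4], I[4,4]. HN layers by μ_θ (3 steps, strictly decreasing):
  μ^(1)=13; μ^(2)=6; μ^(3)=-8

((0, 0, 0, 2); (0, 0, 1, 0); (2, 2, 0, 0))


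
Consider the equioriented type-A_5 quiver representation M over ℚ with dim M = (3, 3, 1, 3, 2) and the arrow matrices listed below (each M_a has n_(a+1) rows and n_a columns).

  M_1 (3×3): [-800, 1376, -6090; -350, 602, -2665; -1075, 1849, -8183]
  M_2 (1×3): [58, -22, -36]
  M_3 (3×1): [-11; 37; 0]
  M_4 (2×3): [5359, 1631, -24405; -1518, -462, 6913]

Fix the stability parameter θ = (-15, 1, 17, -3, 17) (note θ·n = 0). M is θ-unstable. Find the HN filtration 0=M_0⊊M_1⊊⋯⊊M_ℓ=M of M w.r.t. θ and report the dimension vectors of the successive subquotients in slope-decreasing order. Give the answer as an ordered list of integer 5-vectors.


Via rank(M_{q-1}∘⋯∘M_p): M ≅ I[1,1], I[1,2], I[1,5], I[2,2], I[4,4], I[4,5].
μ_θ-semistable layers: μ^(1)=17; μ^(2)=7; μ^(3)=1; μ^(4)=-3; μ^(5)=-15

((0, 0, 0, 0, 2); (0, 0, 1, 1, 0); (0, 3, 0, 0, 0); (0, 0, 0, 2, 0); (3, 0, 0, 0, 0))


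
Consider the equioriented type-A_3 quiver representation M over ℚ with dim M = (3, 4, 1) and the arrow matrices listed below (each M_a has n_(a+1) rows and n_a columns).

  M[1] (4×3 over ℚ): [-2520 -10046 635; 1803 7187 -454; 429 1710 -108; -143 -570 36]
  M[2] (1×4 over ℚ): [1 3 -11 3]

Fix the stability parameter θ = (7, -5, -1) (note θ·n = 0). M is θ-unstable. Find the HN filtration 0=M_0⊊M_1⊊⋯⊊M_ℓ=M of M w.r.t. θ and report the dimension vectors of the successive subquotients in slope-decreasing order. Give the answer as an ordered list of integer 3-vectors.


Barcode: M ≅ I[1,2]^2, I[1,3], I[2,2]. HN layers by μ_θ (3 steps, strictly decreasing):
  μ^(1)=1; μ^(2)=1/3; μ^(3)=-5

((2, 2, 0); (1, 1, 1); (0, 1, 0))


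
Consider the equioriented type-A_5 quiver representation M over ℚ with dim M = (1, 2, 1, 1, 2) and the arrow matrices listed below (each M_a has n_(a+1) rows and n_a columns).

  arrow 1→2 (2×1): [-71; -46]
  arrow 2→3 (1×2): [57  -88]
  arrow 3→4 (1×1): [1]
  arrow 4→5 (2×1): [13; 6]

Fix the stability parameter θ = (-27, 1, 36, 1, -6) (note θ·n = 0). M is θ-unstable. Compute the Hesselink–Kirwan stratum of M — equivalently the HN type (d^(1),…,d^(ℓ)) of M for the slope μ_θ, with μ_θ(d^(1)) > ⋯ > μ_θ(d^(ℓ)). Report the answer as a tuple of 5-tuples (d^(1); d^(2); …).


Via rank(M_{q-1}∘⋯∘M_p): M ≅ I[1,5], I[2,2], I[5,5].
μ_θ-semistable layers: μ^(1)=31/3; μ^(2)=1; μ^(3)=-6; μ^(4)=-27

((0, 0, 1, 1, 1); (0, 2, 0, 0, 0); (0, 0, 0, 0, 1); (1, 0, 0, 0, 0))


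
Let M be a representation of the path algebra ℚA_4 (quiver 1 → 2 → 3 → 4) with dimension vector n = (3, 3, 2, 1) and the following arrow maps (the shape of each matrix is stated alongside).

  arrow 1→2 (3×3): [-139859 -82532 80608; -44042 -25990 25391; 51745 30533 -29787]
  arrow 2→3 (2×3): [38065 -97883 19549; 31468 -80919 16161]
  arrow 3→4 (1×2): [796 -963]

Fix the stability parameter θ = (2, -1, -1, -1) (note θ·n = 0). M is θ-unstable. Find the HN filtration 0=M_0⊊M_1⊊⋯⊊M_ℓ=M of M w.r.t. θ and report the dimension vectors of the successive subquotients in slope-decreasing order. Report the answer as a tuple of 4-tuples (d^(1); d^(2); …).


Barcode: M ≅ I[1,2], I[1,3], I[1,4]. HN layers by μ_θ (3 steps, strictly decreasing):
  μ^(1)=1/2; μ^(2)=0; μ^(3)=-1/4

((1, 1, 0, 0); (1, 1, 1, 0); (1, 1, 1, 1))
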